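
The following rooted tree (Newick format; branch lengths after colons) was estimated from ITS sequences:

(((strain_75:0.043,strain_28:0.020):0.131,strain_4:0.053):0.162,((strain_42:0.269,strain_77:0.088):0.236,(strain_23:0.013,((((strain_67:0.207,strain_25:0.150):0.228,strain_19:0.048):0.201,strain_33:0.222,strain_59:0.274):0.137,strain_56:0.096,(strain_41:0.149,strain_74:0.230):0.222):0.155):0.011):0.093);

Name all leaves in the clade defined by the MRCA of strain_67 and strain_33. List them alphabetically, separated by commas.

Tracing strain_67: it sits inside (strain_67,strain_25).
Tracing strain_33: it sits inside (((strain_67,strain_25),strain_19),strain_33,strain_59).
The smallest clade enclosing both is (((strain_67,strain_25),strain_19),strain_33,strain_59); the answer is its 5 terminal taxa in alphabetical order.

strain_19, strain_25, strain_33, strain_59, strain_67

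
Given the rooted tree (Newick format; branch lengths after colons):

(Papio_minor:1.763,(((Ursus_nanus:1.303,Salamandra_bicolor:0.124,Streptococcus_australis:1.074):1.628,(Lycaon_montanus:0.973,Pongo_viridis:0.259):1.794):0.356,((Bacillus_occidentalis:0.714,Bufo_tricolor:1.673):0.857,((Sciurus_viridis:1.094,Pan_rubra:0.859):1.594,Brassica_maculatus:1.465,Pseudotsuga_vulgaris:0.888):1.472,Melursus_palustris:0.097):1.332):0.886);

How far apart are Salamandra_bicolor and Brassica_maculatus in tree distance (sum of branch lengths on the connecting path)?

6.377

The path runs Salamandra_bicolor → … → MRCA → … → Brassica_maculatus; the MRCA is the node subtending (((Ursus_nanus,Salamandra_bicolor,Streptococcus_australis),(Lycaon_montanus,Pongo_viridis)),((Bacillus_occidentalis,Bufo_tricolor),((Sciurus_viridis,Pan_rubra),Brassica_maculatus,Pseudotsuga_vulgaris),Melursus_palustris)).
Branch lengths along that path: 0.124 + 1.628 + 0.356 + 1.332 + 1.472 + 1.465 = 6.377.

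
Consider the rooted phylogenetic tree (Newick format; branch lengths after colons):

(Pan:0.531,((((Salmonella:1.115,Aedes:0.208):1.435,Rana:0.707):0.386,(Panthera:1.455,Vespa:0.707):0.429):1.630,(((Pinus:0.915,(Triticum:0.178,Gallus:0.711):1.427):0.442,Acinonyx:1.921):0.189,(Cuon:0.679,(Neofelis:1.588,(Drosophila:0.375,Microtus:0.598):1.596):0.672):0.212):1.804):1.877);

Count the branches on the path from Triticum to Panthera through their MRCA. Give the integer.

8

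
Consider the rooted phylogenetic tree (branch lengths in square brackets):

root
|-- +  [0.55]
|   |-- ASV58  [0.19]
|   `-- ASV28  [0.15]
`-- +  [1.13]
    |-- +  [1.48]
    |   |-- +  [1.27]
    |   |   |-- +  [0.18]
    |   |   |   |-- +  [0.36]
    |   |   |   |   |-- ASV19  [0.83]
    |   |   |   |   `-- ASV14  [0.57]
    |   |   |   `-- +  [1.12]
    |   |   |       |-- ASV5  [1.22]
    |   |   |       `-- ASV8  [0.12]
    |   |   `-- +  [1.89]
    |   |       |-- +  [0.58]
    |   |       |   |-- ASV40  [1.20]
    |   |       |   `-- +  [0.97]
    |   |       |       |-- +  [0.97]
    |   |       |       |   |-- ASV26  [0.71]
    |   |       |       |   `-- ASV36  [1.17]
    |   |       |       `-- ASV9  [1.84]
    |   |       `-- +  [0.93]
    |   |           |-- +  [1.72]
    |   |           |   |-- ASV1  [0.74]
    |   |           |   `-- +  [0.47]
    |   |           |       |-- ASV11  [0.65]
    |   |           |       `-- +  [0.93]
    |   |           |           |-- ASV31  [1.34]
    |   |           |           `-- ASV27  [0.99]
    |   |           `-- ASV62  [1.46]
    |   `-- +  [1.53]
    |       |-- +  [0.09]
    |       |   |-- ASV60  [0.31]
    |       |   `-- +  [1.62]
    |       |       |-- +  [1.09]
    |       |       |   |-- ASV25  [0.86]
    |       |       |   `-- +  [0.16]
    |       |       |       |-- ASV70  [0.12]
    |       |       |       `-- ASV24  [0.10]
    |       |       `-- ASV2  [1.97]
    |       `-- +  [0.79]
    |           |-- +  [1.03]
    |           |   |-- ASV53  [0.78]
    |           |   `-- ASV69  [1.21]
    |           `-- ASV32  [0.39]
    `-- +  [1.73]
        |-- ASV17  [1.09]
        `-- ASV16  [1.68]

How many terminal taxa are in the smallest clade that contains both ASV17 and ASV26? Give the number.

The MRCA of ASV17 and ASV26 is the node subtending (((((ASV19,ASV14),(ASV5,ASV8)),((ASV40,((ASV26,ASV36),ASV9)),((ASV1,(ASV11,(ASV31,ASV27))),ASV62))),((ASV60,((ASV25,(ASV70,ASV24)),ASV2)),((ASV53,ASV69),ASV32))),(ASV17,ASV16)).
That clade contains 23 terminal taxa: ASV1, ASV11, ASV14, ASV16, ASV17, ASV19, ASV2, ASV24, ASV25, ASV26, ASV27, ASV31, ASV32, ASV36, ASV40, ASV5, ASV53, ASV60, ASV62, ASV69, ASV70, ASV8, ASV9.

23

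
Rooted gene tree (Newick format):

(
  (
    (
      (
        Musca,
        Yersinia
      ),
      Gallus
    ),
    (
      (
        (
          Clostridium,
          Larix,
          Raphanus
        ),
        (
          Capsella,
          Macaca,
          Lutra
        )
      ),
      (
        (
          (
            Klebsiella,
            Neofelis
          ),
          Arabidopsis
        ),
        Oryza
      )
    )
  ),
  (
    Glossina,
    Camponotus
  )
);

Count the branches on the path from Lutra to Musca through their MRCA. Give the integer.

The MRCA of Lutra and Musca is the node subtending (((Musca,Yersinia),Gallus),(((Clostridium,Larix,Raphanus),(Capsella,Macaca,Lutra)),(((Klebsiella,Neofelis),Arabidopsis),Oryza))).
From Lutra up to that node: 4 branches. From Musca up to the same node: 3 branches. Total: 4 + 3 = 7.

7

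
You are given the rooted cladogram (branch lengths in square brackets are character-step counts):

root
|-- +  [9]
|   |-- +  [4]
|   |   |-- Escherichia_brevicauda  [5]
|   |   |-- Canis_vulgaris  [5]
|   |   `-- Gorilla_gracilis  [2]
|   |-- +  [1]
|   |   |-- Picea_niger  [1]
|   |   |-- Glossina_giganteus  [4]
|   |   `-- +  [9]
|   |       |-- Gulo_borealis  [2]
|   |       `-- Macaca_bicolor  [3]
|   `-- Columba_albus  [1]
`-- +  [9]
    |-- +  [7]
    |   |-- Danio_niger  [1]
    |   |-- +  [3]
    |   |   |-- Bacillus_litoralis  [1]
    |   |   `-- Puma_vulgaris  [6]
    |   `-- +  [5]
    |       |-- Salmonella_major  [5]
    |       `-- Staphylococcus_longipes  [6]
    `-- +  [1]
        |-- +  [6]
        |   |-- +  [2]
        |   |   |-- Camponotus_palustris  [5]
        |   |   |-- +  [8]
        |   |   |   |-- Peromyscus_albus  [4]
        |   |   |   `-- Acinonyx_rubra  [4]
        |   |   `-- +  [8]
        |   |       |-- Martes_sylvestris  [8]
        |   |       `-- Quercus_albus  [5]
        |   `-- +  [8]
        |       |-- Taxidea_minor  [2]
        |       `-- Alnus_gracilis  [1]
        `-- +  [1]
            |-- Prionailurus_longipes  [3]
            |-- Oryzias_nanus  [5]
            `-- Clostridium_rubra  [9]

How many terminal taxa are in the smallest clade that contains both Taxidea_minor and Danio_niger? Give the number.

15

The MRCA of Taxidea_minor and Danio_niger is the node subtending ((Danio_niger,(Bacillus_litoralis,Puma_vulgaris),(Salmonella_major,Staphylococcus_longipes)),(((Camponotus_palustris,(Peromyscus_albus,Acinonyx_rubra),(Martes_sylvestris,Quercus_albus)),(Taxidea_minor,Alnus_gracilis)),(Prionailurus_longipes,Oryzias_nanus,Clostridium_rubra))).
That clade contains 15 terminal taxa: Acinonyx_rubra, Alnus_gracilis, Bacillus_litoralis, Camponotus_palustris, Clostridium_rubra, Danio_niger, Martes_sylvestris, Oryzias_nanus, Peromyscus_albus, Prionailurus_longipes, Puma_vulgaris, Quercus_albus, Salmonella_major, Staphylococcus_longipes, Taxidea_minor.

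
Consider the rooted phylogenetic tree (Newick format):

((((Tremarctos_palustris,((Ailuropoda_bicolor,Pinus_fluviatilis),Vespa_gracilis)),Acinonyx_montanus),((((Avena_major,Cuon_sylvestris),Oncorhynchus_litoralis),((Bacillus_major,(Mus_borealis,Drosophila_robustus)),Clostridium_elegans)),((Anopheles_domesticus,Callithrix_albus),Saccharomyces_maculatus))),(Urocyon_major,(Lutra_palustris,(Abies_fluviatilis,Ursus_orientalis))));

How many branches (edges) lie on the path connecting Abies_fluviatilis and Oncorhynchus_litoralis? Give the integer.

9

The MRCA of Abies_fluviatilis and Oncorhynchus_litoralis is the root of the tree.
From Abies_fluviatilis up to that node: 4 branches. From Oncorhynchus_litoralis up to the same node: 5 branches. Total: 4 + 5 = 9.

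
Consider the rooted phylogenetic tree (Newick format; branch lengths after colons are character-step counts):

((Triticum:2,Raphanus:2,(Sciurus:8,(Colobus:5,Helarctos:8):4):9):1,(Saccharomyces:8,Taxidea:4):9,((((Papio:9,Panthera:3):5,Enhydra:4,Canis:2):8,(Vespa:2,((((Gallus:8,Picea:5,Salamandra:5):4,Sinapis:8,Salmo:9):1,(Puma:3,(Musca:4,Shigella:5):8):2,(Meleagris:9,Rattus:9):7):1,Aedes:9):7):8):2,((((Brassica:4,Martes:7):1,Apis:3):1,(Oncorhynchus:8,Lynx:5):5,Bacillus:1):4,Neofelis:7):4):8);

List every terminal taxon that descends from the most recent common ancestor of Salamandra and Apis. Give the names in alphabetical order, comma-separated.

Aedes, Apis, Bacillus, Brassica, Canis, Enhydra, Gallus, Lynx, Martes, Meleagris, Musca, Neofelis, Oncorhynchus, Panthera, Papio, Picea, Puma, Rattus, Salamandra, Salmo, Shigella, Sinapis, Vespa

Tracing Salamandra: it sits inside (Gallus,Picea,Salamandra).
Tracing Apis: it sits inside ((Brassica,Martes),Apis).
The smallest clade enclosing both is ((((Papio,Panthera),Enhydra,Canis),(Vespa,((((Gallus,Picea,Salamandra),Sinapis,Salmo),(Puma,(Musca,Shigella)),(Meleagris,Rattus)),Aedes))),((((Brassica,Martes),Apis),(Oncorhynchus,Lynx),Bacillus),Neofelis)); the answer is its 23 terminal taxa in alphabetical order.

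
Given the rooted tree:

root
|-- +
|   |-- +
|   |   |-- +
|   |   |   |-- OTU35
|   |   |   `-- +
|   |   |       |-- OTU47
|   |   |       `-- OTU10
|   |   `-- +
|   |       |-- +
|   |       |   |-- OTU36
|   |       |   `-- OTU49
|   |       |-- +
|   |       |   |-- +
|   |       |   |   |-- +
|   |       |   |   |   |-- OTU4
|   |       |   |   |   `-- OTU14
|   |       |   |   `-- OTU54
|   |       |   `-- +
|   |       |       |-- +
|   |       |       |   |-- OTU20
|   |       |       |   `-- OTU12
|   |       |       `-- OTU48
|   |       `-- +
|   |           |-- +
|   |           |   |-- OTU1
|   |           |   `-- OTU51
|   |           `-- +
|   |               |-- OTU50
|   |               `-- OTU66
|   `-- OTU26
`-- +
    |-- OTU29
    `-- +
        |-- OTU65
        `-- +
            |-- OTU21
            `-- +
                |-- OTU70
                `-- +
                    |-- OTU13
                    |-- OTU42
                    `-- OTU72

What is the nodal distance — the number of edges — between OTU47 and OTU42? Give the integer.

11

The MRCA of OTU47 and OTU42 is the root of the tree.
From OTU47 up to that node: 5 branches. From OTU42 up to the same node: 6 branches. Total: 5 + 6 = 11.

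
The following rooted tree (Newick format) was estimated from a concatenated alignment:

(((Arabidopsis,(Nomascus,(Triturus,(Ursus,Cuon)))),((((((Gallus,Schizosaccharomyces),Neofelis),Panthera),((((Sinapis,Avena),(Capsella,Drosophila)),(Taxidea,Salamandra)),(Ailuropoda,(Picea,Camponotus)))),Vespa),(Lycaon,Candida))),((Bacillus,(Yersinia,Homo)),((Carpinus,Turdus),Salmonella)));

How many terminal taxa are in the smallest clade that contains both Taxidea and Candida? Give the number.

16

The MRCA of Taxidea and Candida is the node subtending ((((((Gallus,Schizosaccharomyces),Neofelis),Panthera),((((Sinapis,Avena),(Capsella,Drosophila)),(Taxidea,Salamandra)),(Ailuropoda,(Picea,Camponotus)))),Vespa),(Lycaon,Candida)).
That clade contains 16 terminal taxa: Ailuropoda, Avena, Camponotus, Candida, Capsella, Drosophila, Gallus, Lycaon, Neofelis, Panthera, Picea, Salamandra, Schizosaccharomyces, Sinapis, Taxidea, Vespa.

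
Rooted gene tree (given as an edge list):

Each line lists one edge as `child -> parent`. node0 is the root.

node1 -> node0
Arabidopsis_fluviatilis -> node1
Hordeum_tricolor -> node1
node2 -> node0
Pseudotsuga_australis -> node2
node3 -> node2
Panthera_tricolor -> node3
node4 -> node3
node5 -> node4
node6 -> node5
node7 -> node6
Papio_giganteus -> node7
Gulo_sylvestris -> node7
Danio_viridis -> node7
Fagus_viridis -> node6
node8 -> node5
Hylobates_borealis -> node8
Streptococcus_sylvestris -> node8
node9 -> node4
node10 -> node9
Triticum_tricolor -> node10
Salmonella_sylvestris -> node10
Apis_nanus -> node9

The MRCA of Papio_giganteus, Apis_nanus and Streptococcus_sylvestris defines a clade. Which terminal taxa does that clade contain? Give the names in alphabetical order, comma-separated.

Tracing Papio_giganteus: it sits inside (Papio_giganteus,Gulo_sylvestris,Danio_viridis).
Tracing Apis_nanus: it sits inside ((Triticum_tricolor,Salmonella_sylvestris),Apis_nanus).
Tracing Streptococcus_sylvestris: it sits inside (Hylobates_borealis,Streptococcus_sylvestris).
The smallest clade enclosing all 3 is ((((Papio_giganteus,Gulo_sylvestris,Danio_viridis),Fagus_viridis),(Hylobates_borealis,Streptococcus_sylvestris)),((Triticum_tricolor,Salmonella_sylvestris),Apis_nanus)); the answer is its 9 terminal taxa in alphabetical order.

Apis_nanus, Danio_viridis, Fagus_viridis, Gulo_sylvestris, Hylobates_borealis, Papio_giganteus, Salmonella_sylvestris, Streptococcus_sylvestris, Triticum_tricolor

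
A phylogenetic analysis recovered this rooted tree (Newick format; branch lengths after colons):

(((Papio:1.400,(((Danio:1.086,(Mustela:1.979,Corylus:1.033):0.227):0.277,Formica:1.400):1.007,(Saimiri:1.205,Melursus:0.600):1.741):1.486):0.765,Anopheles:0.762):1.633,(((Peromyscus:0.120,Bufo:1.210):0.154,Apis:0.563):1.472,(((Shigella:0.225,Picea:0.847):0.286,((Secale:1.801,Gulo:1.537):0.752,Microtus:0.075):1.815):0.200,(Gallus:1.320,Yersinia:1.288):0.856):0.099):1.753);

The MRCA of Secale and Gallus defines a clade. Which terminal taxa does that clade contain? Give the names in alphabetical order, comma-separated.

Gallus, Gulo, Microtus, Picea, Secale, Shigella, Yersinia

Tracing Secale: it sits inside (Secale,Gulo).
Tracing Gallus: it sits inside (Gallus,Yersinia).
The smallest clade enclosing both is (((Shigella,Picea),((Secale,Gulo),Microtus)),(Gallus,Yersinia)); the answer is its 7 terminal taxa in alphabetical order.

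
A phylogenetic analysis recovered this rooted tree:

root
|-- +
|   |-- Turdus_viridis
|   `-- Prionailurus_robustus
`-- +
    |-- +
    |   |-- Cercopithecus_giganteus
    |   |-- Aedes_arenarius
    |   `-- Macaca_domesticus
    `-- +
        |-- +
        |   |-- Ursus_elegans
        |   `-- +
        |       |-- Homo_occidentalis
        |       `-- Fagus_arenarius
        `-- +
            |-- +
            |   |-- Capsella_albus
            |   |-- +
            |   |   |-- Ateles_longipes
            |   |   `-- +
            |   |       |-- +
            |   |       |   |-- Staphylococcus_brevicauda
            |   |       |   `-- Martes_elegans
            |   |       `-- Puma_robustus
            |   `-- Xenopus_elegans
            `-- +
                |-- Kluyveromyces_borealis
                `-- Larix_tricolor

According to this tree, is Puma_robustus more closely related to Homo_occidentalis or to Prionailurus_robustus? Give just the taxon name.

The MRCA of Puma_robustus and Homo_occidentalis subtends ((Ursus_elegans,(Homo_occidentalis,Fagus_arenarius)),((Capsella_albus,(Ateles_longipes,((Staphylococcus_brevicauda,Martes_elegans),Puma_robustus)),Xenopus_elegans),(Kluyveromyces_borealis,Larix_tricolor))) (11 taxa).
The MRCA of Puma_robustus and Prionailurus_robustus is the root, subtending the entire tree (16 taxa).
The first is nested inside the second, so Puma_robustus shares a more recent common ancestor with Homo_occidentalis.

Homo_occidentalis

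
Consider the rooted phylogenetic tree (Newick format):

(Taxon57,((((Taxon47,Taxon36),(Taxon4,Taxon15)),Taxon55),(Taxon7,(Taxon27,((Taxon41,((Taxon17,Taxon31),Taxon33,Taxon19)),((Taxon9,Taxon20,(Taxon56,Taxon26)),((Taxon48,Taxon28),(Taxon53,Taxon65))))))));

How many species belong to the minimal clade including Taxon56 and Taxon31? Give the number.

13

The MRCA of Taxon56 and Taxon31 is the node subtending ((Taxon41,((Taxon17,Taxon31),Taxon33,Taxon19)),((Taxon9,Taxon20,(Taxon56,Taxon26)),((Taxon48,Taxon28),(Taxon53,Taxon65)))).
That clade contains 13 terminal taxa: Taxon17, Taxon19, Taxon20, Taxon26, Taxon28, Taxon31, Taxon33, Taxon41, Taxon48, Taxon53, Taxon56, Taxon65, Taxon9.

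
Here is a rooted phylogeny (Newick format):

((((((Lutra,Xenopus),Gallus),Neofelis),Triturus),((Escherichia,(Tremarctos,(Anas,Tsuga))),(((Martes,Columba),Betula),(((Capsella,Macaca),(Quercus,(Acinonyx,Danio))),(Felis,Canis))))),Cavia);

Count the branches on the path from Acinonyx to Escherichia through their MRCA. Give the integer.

The MRCA of Acinonyx and Escherichia is the node subtending ((Escherichia,(Tremarctos,(Anas,Tsuga))),(((Martes,Columba),Betula),(((Capsella,Macaca),(Quercus,(Acinonyx,Danio))),(Felis,Canis)))).
From Acinonyx up to that node: 6 branches. From Escherichia up to the same node: 2 branches. Total: 6 + 2 = 8.

8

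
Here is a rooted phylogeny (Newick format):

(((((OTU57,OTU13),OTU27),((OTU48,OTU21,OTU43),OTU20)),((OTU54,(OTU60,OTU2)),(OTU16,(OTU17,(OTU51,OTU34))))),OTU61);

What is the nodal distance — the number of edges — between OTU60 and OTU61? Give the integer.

6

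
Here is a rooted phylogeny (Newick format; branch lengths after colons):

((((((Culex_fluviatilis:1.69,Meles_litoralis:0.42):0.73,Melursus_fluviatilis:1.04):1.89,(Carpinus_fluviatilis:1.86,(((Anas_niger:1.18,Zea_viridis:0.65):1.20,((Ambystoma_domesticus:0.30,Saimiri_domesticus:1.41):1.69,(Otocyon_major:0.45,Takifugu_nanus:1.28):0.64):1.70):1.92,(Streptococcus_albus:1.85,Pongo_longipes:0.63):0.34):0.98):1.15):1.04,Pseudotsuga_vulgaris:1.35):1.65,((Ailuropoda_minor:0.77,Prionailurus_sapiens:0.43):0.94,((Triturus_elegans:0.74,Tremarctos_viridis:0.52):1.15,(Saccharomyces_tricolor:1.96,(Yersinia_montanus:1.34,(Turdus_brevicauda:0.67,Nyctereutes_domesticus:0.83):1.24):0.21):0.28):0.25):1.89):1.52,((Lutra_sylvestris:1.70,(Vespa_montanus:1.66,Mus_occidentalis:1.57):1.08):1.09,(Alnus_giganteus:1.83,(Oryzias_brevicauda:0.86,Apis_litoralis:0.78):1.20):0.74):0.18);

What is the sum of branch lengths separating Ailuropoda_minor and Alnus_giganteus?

7.87

The path runs Ailuropoda_minor → … → MRCA → … → Alnus_giganteus; the MRCA is the root of the tree.
Branch lengths along that path: 0.77 + 0.94 + 1.89 + 1.52 + 0.18 + 0.74 + 1.83 = 7.87.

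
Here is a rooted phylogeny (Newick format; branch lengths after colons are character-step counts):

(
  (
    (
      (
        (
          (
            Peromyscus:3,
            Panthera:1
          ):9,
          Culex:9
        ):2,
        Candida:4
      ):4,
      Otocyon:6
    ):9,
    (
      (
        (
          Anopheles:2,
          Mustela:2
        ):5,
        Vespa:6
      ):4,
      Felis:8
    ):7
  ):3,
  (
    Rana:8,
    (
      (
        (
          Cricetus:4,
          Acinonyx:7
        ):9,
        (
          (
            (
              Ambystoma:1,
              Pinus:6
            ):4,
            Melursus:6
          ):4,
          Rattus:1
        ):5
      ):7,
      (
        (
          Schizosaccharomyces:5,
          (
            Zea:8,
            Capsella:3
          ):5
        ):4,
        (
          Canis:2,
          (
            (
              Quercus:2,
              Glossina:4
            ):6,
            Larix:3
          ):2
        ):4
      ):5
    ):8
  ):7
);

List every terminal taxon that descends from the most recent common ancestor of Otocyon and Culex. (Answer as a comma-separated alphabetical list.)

Tracing Otocyon: it sits inside ((((Peromyscus,Panthera),Culex),Candida),Otocyon).
Tracing Culex: it sits inside ((Peromyscus,Panthera),Culex).
The smallest clade enclosing both is ((((Peromyscus,Panthera),Culex),Candida),Otocyon); the answer is its 5 terminal taxa in alphabetical order.

Candida, Culex, Otocyon, Panthera, Peromyscus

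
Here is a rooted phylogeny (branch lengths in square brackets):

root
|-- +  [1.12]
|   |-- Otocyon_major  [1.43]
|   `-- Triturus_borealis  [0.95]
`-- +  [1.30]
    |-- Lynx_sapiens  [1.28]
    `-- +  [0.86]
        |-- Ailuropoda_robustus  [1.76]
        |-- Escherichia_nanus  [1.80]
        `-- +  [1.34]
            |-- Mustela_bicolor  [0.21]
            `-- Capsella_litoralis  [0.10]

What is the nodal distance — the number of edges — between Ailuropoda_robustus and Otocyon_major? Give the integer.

5

The MRCA of Ailuropoda_robustus and Otocyon_major is the root of the tree.
From Ailuropoda_robustus up to that node: 3 branches. From Otocyon_major up to the same node: 2 branches. Total: 3 + 2 = 5.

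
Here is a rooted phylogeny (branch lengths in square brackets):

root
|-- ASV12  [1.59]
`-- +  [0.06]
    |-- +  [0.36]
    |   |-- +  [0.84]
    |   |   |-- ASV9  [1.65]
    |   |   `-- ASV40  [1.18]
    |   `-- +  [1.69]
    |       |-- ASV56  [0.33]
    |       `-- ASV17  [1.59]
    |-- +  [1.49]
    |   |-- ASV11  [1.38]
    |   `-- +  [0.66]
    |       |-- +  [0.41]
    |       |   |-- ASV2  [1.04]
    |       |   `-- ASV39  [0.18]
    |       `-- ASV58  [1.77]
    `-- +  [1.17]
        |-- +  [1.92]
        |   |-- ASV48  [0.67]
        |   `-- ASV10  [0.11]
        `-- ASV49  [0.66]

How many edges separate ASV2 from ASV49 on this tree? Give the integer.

6

The MRCA of ASV2 and ASV49 is the node subtending (((ASV9,ASV40),(ASV56,ASV17)),(ASV11,((ASV2,ASV39),ASV58)),((ASV48,ASV10),ASV49)).
From ASV2 up to that node: 4 branches. From ASV49 up to the same node: 2 branches. Total: 4 + 2 = 6.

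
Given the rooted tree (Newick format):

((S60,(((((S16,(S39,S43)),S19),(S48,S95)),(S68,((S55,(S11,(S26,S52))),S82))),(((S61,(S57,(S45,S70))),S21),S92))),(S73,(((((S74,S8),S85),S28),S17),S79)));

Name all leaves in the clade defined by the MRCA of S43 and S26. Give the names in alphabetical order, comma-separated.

S11, S16, S19, S26, S39, S43, S48, S52, S55, S68, S82, S95

Tracing S43: it sits inside (S39,S43).
Tracing S26: it sits inside (S26,S52).
The smallest clade enclosing both is ((((S16,(S39,S43)),S19),(S48,S95)),(S68,((S55,(S11,(S26,S52))),S82))); the answer is its 12 terminal taxa in alphabetical order.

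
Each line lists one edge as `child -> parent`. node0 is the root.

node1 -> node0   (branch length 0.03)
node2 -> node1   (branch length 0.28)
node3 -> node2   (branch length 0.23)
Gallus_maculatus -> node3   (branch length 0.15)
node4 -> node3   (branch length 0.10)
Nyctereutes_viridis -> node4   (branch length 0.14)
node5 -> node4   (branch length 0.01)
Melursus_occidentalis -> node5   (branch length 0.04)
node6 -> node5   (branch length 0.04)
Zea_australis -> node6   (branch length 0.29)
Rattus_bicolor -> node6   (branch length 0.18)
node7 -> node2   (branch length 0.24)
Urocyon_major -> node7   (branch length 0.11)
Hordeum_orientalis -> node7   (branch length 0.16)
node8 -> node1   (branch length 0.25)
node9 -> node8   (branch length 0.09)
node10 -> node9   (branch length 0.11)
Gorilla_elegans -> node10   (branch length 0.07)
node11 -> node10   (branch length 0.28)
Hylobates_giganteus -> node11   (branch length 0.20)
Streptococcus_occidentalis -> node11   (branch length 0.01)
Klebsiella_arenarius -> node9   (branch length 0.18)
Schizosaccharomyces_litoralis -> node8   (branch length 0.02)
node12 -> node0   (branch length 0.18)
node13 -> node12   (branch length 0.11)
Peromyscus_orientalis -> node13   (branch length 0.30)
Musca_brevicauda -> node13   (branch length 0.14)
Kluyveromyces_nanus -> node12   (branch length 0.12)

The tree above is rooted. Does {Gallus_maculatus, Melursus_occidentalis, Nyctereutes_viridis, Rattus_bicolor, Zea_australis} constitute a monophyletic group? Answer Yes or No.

Yes

The most recent common ancestor of these taxa subtends (Gallus_maculatus,(Nyctereutes_viridis,(Melursus_occidentalis,(Zea_australis,Rattus_bicolor)))).
That clade has exactly 5 tips — every listed taxon and nothing else — so the group is monophyletic.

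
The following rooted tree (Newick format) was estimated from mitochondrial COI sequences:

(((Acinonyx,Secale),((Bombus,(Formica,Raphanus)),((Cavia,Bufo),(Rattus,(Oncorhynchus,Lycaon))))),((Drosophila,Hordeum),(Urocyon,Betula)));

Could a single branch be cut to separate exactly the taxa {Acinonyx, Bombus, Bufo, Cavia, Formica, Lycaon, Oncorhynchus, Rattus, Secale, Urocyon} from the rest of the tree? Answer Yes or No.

The MRCA of the listed taxa is the root, so the smallest clade containing them is the whole tree.
That clade also contains Betula, Drosophila, Hordeum, Raphanus, which are not in the proposed group, so the group is not monophyletic.

No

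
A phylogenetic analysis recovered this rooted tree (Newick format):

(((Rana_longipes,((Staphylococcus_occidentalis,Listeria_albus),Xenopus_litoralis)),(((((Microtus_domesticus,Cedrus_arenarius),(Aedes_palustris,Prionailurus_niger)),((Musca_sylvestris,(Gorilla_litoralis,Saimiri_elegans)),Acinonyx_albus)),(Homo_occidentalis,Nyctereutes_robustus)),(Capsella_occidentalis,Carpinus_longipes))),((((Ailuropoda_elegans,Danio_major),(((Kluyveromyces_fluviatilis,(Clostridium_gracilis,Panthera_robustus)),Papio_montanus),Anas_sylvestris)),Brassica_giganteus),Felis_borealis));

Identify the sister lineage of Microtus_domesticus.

Microtus_domesticus attaches to the tree at the node subtending (Microtus_domesticus,Cedrus_arenarius).
The other lineage descending from that same node — the sister group — is the single tip Cedrus_arenarius.

Cedrus_arenarius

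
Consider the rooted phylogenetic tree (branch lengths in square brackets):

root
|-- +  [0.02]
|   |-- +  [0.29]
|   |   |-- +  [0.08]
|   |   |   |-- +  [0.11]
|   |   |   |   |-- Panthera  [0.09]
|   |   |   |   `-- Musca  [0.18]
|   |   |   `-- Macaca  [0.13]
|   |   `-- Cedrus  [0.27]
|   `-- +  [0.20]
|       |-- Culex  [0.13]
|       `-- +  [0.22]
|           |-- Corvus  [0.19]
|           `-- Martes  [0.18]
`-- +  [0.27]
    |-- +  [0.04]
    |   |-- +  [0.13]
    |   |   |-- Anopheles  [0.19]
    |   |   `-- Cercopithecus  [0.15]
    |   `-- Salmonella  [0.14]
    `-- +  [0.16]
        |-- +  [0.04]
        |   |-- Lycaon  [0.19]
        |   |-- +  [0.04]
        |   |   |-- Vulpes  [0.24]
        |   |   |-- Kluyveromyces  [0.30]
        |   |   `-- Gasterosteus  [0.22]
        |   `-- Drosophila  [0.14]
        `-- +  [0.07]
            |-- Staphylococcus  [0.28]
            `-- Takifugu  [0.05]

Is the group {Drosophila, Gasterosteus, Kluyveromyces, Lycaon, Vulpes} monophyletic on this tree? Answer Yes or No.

Yes

The most recent common ancestor of these taxa subtends (Lycaon,(Vulpes,Kluyveromyces,Gasterosteus),Drosophila).
That clade has exactly 5 tips — every listed taxon and nothing else — so the group is monophyletic.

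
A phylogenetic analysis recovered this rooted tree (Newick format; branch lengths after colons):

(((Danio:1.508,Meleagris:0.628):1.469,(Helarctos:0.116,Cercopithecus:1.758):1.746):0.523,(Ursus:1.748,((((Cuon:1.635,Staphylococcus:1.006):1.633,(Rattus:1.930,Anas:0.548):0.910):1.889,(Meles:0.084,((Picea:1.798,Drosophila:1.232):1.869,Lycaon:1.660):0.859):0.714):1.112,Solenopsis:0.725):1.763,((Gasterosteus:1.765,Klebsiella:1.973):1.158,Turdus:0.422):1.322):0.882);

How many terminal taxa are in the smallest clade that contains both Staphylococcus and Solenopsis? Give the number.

The MRCA of Staphylococcus and Solenopsis is the node subtending ((((Cuon,Staphylococcus),(Rattus,Anas)),(Meles,((Picea,Drosophila),Lycaon))),Solenopsis).
That clade contains 9 terminal taxa: Anas, Cuon, Drosophila, Lycaon, Meles, Picea, Rattus, Solenopsis, Staphylococcus.

9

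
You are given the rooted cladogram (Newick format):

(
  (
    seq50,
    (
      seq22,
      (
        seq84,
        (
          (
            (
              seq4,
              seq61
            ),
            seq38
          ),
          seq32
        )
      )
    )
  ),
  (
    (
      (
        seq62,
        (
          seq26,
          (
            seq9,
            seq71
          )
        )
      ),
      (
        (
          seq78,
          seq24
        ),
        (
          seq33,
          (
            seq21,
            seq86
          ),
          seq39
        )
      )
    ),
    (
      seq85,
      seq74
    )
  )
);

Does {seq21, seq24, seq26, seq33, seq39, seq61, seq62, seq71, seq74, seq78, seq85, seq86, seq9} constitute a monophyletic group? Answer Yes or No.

The MRCA of the listed taxa is the root, so the smallest clade containing them is the whole tree.
That clade also contains seq22, seq32, seq38, seq4, seq50, seq84, which are not in the proposed group, so the group is not monophyletic.

No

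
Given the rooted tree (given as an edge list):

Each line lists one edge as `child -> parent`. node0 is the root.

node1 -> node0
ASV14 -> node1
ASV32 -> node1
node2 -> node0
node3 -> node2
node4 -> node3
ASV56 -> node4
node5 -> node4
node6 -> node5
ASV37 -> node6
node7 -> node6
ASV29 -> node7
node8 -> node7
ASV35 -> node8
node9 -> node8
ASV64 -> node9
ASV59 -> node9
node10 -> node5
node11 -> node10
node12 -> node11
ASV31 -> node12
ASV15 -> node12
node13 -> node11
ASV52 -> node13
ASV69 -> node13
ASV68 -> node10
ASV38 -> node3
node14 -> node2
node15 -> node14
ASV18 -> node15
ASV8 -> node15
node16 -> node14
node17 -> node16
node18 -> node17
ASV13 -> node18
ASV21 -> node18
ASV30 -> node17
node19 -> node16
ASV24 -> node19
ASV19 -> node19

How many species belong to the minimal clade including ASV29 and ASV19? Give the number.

The MRCA of ASV29 and ASV19 is the node subtending (((ASV56,((ASV37,(ASV29,(ASV35,(ASV64,ASV59)))),(((ASV31,ASV15),(ASV52,ASV69)),ASV68))),ASV38),((ASV18,ASV8),(((ASV13,ASV21),ASV30),(ASV24,ASV19)))).
That clade contains 19 terminal taxa: ASV13, ASV15, ASV18, ASV19, ASV21, ASV24, ASV29, ASV30, ASV31, ASV35, ASV37, ASV38, ASV52, ASV56, ASV59, ASV64, ASV68, ASV69, ASV8.

19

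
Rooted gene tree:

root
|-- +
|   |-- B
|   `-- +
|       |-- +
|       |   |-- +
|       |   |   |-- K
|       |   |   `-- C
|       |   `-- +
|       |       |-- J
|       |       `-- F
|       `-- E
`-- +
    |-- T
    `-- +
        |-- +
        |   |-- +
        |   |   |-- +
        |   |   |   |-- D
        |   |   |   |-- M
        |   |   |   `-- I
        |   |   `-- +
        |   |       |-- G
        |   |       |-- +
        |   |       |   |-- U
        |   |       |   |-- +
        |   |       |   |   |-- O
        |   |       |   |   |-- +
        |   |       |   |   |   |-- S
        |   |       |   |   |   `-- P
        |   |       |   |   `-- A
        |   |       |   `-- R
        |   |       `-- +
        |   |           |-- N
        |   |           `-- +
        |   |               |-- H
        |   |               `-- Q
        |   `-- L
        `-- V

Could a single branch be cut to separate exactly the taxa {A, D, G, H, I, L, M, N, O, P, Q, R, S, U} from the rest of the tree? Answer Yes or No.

Yes

The most recent common ancestor of these taxa subtends (((D,M,I),(G,(U,(O,(S,P),A),R),(N,(H,Q)))),L).
That clade has exactly 14 tips — every listed taxon and nothing else — so the group is monophyletic.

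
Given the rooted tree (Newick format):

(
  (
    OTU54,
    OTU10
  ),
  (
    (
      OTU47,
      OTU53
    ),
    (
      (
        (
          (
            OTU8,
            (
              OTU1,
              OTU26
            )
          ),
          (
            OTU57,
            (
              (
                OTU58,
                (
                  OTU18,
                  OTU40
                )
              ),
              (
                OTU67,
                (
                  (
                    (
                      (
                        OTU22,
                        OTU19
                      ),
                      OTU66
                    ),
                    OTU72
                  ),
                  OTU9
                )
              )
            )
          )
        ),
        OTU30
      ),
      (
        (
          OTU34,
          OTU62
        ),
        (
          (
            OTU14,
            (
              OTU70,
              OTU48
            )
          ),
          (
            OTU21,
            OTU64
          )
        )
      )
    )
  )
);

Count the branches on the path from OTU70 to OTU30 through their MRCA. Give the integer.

7

The MRCA of OTU70 and OTU30 is the node subtending ((((OTU8,(OTU1,OTU26)),(OTU57,((OTU58,(OTU18,OTU40)),(OTU67,((((OTU22,OTU19),OTU66),OTU72),OTU9))))),OTU30),((OTU34,OTU62),((OTU14,(OTU70,OTU48)),(OTU21,OTU64)))).
From OTU70 up to that node: 5 branches. From OTU30 up to the same node: 2 branches. Total: 5 + 2 = 7.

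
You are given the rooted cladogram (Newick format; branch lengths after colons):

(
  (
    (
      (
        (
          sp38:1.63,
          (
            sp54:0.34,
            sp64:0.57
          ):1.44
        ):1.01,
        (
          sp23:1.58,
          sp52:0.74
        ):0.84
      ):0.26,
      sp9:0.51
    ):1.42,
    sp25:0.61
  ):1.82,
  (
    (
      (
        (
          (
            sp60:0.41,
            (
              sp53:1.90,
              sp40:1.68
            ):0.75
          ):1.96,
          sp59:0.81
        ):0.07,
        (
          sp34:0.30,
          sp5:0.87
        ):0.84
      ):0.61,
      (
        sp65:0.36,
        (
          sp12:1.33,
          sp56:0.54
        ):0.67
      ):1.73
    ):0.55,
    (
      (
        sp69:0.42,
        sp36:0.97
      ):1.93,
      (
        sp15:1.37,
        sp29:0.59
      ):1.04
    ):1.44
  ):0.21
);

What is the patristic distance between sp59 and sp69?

5.83

The path runs sp59 → … → MRCA → … → sp69; the MRCA is the node subtending (((((sp60,(sp53,sp40)),sp59),(sp34,sp5)),(sp65,(sp12,sp56))),((sp69,sp36),(sp15,sp29))).
Branch lengths along that path: 0.81 + 0.07 + 0.61 + 0.55 + 1.44 + 1.93 + 0.42 = 5.83.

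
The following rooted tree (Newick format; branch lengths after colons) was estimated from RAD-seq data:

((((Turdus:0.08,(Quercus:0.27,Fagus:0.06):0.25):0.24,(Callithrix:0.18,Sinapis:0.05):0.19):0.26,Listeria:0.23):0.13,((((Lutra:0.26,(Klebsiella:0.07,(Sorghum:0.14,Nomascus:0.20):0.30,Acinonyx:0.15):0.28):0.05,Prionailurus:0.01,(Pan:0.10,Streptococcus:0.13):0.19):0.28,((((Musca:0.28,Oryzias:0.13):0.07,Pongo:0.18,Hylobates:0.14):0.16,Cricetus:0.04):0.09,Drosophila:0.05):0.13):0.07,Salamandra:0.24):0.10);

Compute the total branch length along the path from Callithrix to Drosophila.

The path runs Callithrix → … → MRCA → … → Drosophila; the MRCA is the root of the tree.
Branch lengths along that path: 0.18 + 0.19 + 0.26 + 0.13 + 0.10 + 0.07 + 0.13 + 0.05 = 1.11.

1.11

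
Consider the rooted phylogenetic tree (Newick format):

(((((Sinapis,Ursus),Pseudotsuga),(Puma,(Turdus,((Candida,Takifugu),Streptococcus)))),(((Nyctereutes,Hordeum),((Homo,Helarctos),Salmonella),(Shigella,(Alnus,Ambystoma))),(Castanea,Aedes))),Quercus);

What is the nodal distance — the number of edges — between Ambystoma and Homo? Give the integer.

The MRCA of Ambystoma and Homo is the node subtending ((Nyctereutes,Hordeum),((Homo,Helarctos),Salmonella),(Shigella,(Alnus,Ambystoma))).
From Ambystoma up to that node: 3 branches. From Homo up to the same node: 3 branches. Total: 3 + 3 = 6.

6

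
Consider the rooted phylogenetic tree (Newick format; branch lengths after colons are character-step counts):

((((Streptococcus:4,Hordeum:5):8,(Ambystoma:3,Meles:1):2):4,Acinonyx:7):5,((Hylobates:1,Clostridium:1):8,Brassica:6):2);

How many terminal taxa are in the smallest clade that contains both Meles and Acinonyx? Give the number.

5

The MRCA of Meles and Acinonyx is the node subtending (((Streptococcus,Hordeum),(Ambystoma,Meles)),Acinonyx).
That clade contains 5 terminal taxa: Acinonyx, Ambystoma, Hordeum, Meles, Streptococcus.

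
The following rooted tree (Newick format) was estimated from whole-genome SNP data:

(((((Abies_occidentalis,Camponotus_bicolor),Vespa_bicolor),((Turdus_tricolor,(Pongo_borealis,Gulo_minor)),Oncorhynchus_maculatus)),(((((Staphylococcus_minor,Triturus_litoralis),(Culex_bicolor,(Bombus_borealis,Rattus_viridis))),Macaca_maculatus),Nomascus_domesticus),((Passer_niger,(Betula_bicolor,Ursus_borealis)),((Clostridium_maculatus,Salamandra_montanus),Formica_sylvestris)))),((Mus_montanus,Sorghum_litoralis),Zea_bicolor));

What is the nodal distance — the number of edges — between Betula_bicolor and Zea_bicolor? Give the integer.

The MRCA of Betula_bicolor and Zea_bicolor is the root of the tree.
From Betula_bicolor up to that node: 6 branches. From Zea_bicolor up to the same node: 2 branches. Total: 6 + 2 = 8.

8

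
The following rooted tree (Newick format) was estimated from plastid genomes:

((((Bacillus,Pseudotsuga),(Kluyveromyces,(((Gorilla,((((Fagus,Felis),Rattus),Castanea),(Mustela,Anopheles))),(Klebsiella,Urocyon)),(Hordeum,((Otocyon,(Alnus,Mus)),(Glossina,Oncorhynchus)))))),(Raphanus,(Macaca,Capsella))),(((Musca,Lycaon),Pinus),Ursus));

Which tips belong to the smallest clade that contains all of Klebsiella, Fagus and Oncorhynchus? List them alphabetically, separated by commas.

Alnus, Anopheles, Castanea, Fagus, Felis, Glossina, Gorilla, Hordeum, Klebsiella, Mus, Mustela, Oncorhynchus, Otocyon, Rattus, Urocyon

Tracing Klebsiella: it sits inside (Klebsiella,Urocyon).
Tracing Fagus: it sits inside (Fagus,Felis).
Tracing Oncorhynchus: it sits inside (Glossina,Oncorhynchus).
The smallest clade enclosing all 3 is (((Gorilla,((((Fagus,Felis),Rattus),Castanea),(Mustela,Anopheles))),(Klebsiella,Urocyon)),(Hordeum,((Otocyon,(Alnus,Mus)),(Glossina,Oncorhynchus)))); the answer is its 15 terminal taxa in alphabetical order.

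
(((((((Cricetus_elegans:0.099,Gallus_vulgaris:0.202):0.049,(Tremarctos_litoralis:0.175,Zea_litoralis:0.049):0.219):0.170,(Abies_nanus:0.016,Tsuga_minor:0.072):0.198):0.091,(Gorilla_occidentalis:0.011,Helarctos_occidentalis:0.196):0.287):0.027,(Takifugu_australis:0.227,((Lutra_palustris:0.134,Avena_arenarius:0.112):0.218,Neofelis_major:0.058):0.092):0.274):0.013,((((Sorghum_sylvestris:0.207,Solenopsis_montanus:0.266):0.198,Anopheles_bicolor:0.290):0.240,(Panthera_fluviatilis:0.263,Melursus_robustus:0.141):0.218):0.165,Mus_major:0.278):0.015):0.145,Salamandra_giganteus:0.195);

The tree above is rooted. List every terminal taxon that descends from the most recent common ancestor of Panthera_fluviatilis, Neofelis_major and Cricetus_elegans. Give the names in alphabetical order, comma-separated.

Abies_nanus, Anopheles_bicolor, Avena_arenarius, Cricetus_elegans, Gallus_vulgaris, Gorilla_occidentalis, Helarctos_occidentalis, Lutra_palustris, Melursus_robustus, Mus_major, Neofelis_major, Panthera_fluviatilis, Solenopsis_montanus, Sorghum_sylvestris, Takifugu_australis, Tremarctos_litoralis, Tsuga_minor, Zea_litoralis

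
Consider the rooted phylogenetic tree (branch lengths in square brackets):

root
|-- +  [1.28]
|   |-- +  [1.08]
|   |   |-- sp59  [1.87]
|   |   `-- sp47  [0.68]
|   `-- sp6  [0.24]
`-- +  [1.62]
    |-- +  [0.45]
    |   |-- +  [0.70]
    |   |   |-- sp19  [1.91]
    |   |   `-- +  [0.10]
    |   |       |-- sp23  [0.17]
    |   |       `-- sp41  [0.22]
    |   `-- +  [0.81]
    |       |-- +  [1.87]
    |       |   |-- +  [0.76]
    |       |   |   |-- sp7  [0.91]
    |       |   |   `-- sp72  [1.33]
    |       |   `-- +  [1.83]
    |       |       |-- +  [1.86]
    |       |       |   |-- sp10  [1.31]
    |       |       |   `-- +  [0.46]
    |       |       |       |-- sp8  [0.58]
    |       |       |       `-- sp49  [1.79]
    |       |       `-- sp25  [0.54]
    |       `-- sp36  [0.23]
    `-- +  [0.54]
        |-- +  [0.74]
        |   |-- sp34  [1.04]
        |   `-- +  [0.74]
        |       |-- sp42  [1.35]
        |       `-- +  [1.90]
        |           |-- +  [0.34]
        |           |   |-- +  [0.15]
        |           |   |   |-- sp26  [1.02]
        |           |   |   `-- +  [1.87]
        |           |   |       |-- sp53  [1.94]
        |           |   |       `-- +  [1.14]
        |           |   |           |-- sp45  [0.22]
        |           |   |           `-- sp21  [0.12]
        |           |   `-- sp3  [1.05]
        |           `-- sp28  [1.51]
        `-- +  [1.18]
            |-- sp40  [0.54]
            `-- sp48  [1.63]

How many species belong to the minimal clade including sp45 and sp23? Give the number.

20

The MRCA of sp45 and sp23 is the node subtending (((sp19,(sp23,sp41)),(((sp7,sp72),((sp10,(sp8,sp49)),sp25)),sp36)),((sp34,(sp42,(((sp26,(sp53,(sp45,sp21))),sp3),sp28))),(sp40,sp48))).
That clade contains 20 terminal taxa: sp10, sp19, sp21, sp23, sp25, sp26, sp28, sp3, sp34, sp36, sp40, sp41, sp42, sp45, sp48, sp49, sp53, sp7, sp72, sp8.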